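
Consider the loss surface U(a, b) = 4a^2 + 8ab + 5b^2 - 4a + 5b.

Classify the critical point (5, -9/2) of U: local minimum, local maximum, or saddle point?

The Hessian of U is constant: H = [[8, 8], [8, 10]].
det(H) = 8·10 − 8² = 16.
det(H) > 0 and tr(H) = 18 > 0, so H is positive definite and the point is a local minimum.

local minimum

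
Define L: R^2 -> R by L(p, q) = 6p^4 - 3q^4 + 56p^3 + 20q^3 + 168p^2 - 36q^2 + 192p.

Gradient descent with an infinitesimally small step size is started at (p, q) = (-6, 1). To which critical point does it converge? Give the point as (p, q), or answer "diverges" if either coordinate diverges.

L is separable, so gradient descent decouples: p follows -∂L/∂p, q follows -∂L/∂q.
∂L/∂p = 24(p + 1)(p + 2)(p + 4); at p=-6 this is -960, so p increases.
∂L/∂q = -12q(q - 3)(q - 2); at q=1 this is -24, so q increases.
p converges to its nearest critical value -4 (a local min of the p-part); q converges to 2. The iterate converges to (-4, 2).

(-4, 2)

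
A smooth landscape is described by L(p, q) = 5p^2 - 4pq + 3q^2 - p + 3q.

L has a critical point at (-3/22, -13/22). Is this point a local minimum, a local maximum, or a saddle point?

local minimum

The Hessian of L is constant: H = [[10, -4], [-4, 6]].
det(H) = 10·6 − (-4)² = 44.
det(H) > 0 and tr(H) = 16 > 0, so H is positive definite and the point is a local minimum.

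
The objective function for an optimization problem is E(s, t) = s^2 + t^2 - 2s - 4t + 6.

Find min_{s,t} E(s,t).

E(s,t) separates as P(s) + Q(t) + 6, so its minimum is min P + min Q + 6.
P'(s) = 2s - 2 vanishes at s ∈ {1}; Q'(t) = 2(t - 2) vanishes at t ∈ {2}.
Local minima of P (where P''>0): P(1)=-1. Local minima of Q: Q(2)=-4.
So the global minimum of E is P(1) + Q(2) + 6 = -1 − 4 + 6 = 1, attained at (1, 2).

1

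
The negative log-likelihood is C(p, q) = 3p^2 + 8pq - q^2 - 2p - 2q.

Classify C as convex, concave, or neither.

C is quadratic, so its Hessian is the constant matrix H = [[6, 8], [8, -2]].
det(H) = -76, tr(H) = 4.
det(H) < 0, so H is indefinite: neither convex nor concave.

neither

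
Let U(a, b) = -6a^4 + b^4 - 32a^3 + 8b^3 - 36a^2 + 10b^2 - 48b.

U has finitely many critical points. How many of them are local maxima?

U separates as a function of a plus a function of b, so ∇U=0 decouples.
∂U/∂a = -24a(a + 1)(a + 3) = 0 at a ∈ {-3, -1, 0}; ∂U/∂b = 4(b - 1)(b + 3)(b + 4) = 0 at b ∈ {-4, -3, 1}.
The Hessian is diagonal: diag(U_aa, U_bb). Second derivatives: U_aa(-3)=-144, U_aa(-1)=48, U_aa(0)=-72; U_bb(-4)=20, U_bb(-3)=-16, U_bb(1)=80.
Local maxima occur where both diagonal entries negative: (-3, -3), (0, -3). Count: 2.

2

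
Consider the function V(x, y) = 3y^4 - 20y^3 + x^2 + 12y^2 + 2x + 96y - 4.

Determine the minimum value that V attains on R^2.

-66

V(x,y) separates as P(x) + Q(y) − 4, so its minimum is min P + min Q − 4.
P'(x) = 2x + 2 vanishes at x ∈ {-1}; Q'(y) = 12(y - 4)(y - 2)(y + 1) vanishes at y ∈ {-1, 2, 4}.
Local minima of P (where P''>0): P(-1)=-1. Local minima of Q: Q(-1)=-61, Q(4)=64.
So the global minimum of V is P(-1) + Q(-1) − 4 = -1 − 61 − 4 = -66, attained at (-1, -1).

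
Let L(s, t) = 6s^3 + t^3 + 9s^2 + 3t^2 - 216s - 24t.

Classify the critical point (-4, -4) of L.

The mixed partial ∂²L/∂s∂t is 0, so the Hessian at any point is diag(L_ss, L_tt) = diag(18(2s + 1), 6(t + 1)).
At (-4, -4): H = diag(-126, -18).
Both eigenvalues are negative, so H is negative definite: a local maximum.

local maximum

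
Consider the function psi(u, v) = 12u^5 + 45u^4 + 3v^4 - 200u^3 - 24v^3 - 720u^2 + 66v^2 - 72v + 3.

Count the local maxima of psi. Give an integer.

psi separates as a function of u plus a function of v, so ∇psi=0 decouples.
∂psi/∂u = 60u(u - 3)(u + 2)(u + 4) = 0 at u ∈ {-4, -2, 0, 3}; ∂psi/∂v = 12(v - 3)(v - 2)(v - 1) = 0 at v ∈ {1, 2, 3}.
The Hessian is diagonal: diag(psi_uu, psi_vv). Second derivatives: psi_uu(-4)=-3360, psi_uu(-2)=1200, psi_uu(0)=-1440, psi_uu(3)=6300; psi_vv(1)=24, psi_vv(2)=-12, psi_vv(3)=24.
Local maxima occur where both diagonal entries negative: (-4, 2), (0, 2). Count: 2.

2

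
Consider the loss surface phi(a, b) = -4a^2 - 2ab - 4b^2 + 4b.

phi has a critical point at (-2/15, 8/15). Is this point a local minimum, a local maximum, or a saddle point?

local maximum

The Hessian of phi is constant: H = [[-8, -2], [-2, -8]].
det(H) = (-8)·(-8) − (-2)² = 60.
det(H) > 0 and tr(H) = -16 < 0, so H is negative definite and the point is a local maximum.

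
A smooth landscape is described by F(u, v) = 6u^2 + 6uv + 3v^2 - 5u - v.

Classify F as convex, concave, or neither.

convex

F is quadratic, so its Hessian is the constant matrix H = [[12, 6], [6, 6]].
det(H) = 36, tr(H) = 18.
det(H) > 0 and tr(H) > 0, so H is positive definite everywhere: convex.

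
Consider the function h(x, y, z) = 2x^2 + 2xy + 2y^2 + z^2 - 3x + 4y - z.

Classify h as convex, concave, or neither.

h is quadratic, so its Hessian is the constant matrix H = [[4, 2, 0], [2, 4, 0], [0, 0, 2]].
Leading principal minors: 4, 12, 24.
All positive ⇒ H ≻ 0 ⇒ convex.

convex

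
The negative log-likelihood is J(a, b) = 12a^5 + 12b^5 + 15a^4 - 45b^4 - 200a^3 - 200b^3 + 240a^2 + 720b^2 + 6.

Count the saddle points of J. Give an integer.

J separates as a function of a plus a function of b, so ∇J=0 decouples.
∂J/∂a = 60a(a - 2)(a - 1)(a + 4) = 0 at a ∈ {-4, 0, 1, 2}; ∂J/∂b = 60b(b - 4)(b - 2)(b + 3) = 0 at b ∈ {-3, 0, 2, 4}.
The Hessian is diagonal: diag(J_aa, J_bb). Second derivatives: J_aa(-4)=-7200, J_aa(0)=480, J_aa(1)=-300, J_aa(2)=720; J_bb(-3)=-6300, J_bb(0)=1440, J_bb(2)=-1200, J_bb(4)=3360.
Saddle points occur where the two diagonal entries have opposite signs: (-4, 0), (-4, 4), (0, -3), (0, 2), (1, 0), (1, 4), (2, -3), (2, 2). Count: 8.

8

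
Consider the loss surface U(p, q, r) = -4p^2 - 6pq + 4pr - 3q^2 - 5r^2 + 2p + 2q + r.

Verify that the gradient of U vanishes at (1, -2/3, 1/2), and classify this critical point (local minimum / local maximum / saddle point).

∇U = (-8p - 6q + 4r + 2, -6p - 6q + 2, 4p - 10r + 1); substituting (1, -2/3, 1/2) gives ∇U = (0, 0, 0), so (1, -2/3, 1/2) is indeed a critical point.
The Hessian is constant: H = [[-8, -6, 4], [-6, -6, 0], [4, 0, -10]].
Leading principal minors: Δ₁ = -8, Δ₂ = 12, Δ₃ = -24.
The minors alternate sign starting negative (−, +, −), so H is negative definite: a local maximum.

local maximum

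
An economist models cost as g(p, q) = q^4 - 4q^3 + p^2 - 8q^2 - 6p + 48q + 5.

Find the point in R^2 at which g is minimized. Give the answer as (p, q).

(3, -2)

g(p,q) separates as A(p) + B(q) + 5, so its minimum is min A + min B + 5.
A'(p) = 2p - 6 vanishes at p ∈ {3}; B'(q) = 4(q - 3)(q - 2)(q + 2) vanishes at q ∈ {-2, 2, 3}.
Local minima of A (where A''>0): A(3)=-9. Local minima of B: B(-2)=-80, B(3)=45.
So the global minimum of g is A(3) + B(-2) + 5 = -9 − 80 + 5 = -84, attained at (3, -2).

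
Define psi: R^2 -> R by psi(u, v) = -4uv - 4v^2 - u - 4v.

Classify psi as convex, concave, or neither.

neither

psi is quadratic, so its Hessian is the constant matrix H = [[0, -4], [-4, -8]].
det(H) = -16, tr(H) = -8.
det(H) < 0, so H is indefinite: neither convex nor concave.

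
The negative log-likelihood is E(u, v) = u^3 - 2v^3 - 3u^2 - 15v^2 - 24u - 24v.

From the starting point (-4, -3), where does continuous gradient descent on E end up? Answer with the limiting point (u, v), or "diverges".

E is separable, so gradient descent decouples: u follows -∂E/∂u, v follows -∂E/∂v.
∂E/∂u = 3(u - 4)(u + 2); at u=-4 this is 48, so u decreases.
∂E/∂v = -6(v + 1)(v + 4); at v=-3 this is 12, so v decreases.
The u-coordinate has no critical point in that direction and runs off to infinity.

diverges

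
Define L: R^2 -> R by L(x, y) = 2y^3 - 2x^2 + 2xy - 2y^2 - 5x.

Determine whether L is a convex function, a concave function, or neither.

The term 2y^3 is cubic, so the Hessian is not constant.
∂²L/∂y² = 12y - 4, which takes both signs as y varies (negative for sufficiently negative y). A diagonal entry of the Hessian changing sign means the Hessian is neither positive- nor negative-semidefinite on all of R^2.

neither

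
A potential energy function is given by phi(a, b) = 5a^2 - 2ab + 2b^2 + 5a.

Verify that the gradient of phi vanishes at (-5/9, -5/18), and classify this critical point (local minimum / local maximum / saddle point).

local minimum

∇phi = (10a - 2b + 5, -2a + 4b); substituting (-5/9, -5/18) gives ∇phi = (0, 0), so (-5/9, -5/18) is indeed a critical point.
The Hessian of phi is constant: H = [[10, -2], [-2, 4]].
det(H) = 10·4 − (-2)² = 36.
det(H) > 0 and tr(H) = 14 > 0, so H is positive definite and the point is a local minimum.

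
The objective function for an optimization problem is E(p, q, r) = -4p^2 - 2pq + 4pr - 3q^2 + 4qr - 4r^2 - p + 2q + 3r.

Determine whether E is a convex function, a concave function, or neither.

concave

E is quadratic, so its Hessian is the constant matrix H = [[-8, -2, 4], [-2, -6, 4], [4, 4, -8]].
Leading principal minors: -8, 44, -192.
Signs alternate −, +, − ⇒ H ≺ 0 ⇒ concave.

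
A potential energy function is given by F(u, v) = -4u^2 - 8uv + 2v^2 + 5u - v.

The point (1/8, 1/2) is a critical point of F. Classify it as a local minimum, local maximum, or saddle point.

The Hessian of F is constant: H = [[-8, -8], [-8, 4]].
det(H) = (-8)·4 − (-8)² = -96.
Since det(H) < 0, H is indefinite and the critical point is a saddle point.

saddle point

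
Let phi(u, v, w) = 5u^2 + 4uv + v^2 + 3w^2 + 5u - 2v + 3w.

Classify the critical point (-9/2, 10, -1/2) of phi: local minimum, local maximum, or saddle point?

The Hessian is constant: H = [[10, 4, 0], [4, 2, 0], [0, 0, 6]].
Leading principal minors: Δ₁ = 10, Δ₂ = 4, Δ₃ = 24.
All leading minors are positive, so H is positive definite: a local minimum.

local minimum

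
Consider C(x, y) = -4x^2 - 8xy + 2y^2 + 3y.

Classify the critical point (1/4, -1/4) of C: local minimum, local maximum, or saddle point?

The Hessian of C is constant: H = [[-8, -8], [-8, 4]].
det(H) = (-8)·4 − (-8)² = -96.
Since det(H) < 0, H is indefinite and the critical point is a saddle point.

saddle point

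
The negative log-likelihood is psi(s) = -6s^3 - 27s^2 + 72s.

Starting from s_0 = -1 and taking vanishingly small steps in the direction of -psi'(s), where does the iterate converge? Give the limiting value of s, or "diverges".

psi'(s) = -18(s - 1)(s + 4), so psi'(-1) = 108.
Gradient descent moves in the -psi' direction, i.e. s is decreasing.
The nearest critical point in that direction is s = -4, where psi'' = 90 > 0 (a local minimum). The iterate converges there.

-4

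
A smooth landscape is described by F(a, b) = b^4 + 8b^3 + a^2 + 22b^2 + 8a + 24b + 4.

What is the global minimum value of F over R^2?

-21

F(a,b) separates as P(a) + Q(b) + 4, so its minimum is min P + min Q + 4.
P'(a) = 2a + 8 vanishes at a ∈ {-4}; Q'(b) = 4(b + 1)(b + 2)(b + 3) vanishes at b ∈ {-3, -2, -1}.
Local minima of P (where P''>0): P(-4)=-16. Local minima of Q: Q(-3)=-9, Q(-1)=-9.
So the global minimum of F is P(-4) + Q(-3) + 4 = -16 − 9 + 4 = -21, attained at (-4, -3).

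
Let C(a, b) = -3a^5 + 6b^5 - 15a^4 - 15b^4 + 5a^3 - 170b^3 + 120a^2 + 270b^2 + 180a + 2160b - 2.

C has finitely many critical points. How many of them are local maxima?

4

C separates as a function of a plus a function of b, so ∇C=0 decouples.
∂C/∂a = -15(a - 2)(a + 1)(a + 2)(a + 3) = 0 at a ∈ {-3, -2, -1, 2}; ∂C/∂b = 30(b - 4)(b - 3)(b + 2)(b + 3) = 0 at b ∈ {-3, -2, 3, 4}.
The Hessian is diagonal: diag(C_aa, C_bb). Second derivatives: C_aa(-3)=150, C_aa(-2)=-60, C_aa(-1)=90, C_aa(2)=-900; C_bb(-3)=-1260, C_bb(-2)=900, C_bb(3)=-900, C_bb(4)=1260.
Local maxima occur where both diagonal entries negative: (-2, -3), (-2, 3), (2, -3), (2, 3). Count: 4.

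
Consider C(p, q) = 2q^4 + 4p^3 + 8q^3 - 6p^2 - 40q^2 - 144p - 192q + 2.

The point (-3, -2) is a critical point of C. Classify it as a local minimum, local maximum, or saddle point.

local maximum

The mixed partial ∂²C/∂p∂q is 0, so the Hessian at any point is diag(C_pp, C_qq) = diag(12(2p - 1), 8(3q^2 + 6q - 10)).
At (-3, -2): H = diag(-84, -80).
Both eigenvalues are negative, so H is negative definite: a local maximum.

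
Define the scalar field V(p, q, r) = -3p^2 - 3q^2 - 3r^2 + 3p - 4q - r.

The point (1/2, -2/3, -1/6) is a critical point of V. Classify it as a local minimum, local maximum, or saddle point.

The Hessian is constant: H = [[-6, 0, 0], [0, -6, 0], [0, 0, -6]].
Leading principal minors: Δ₁ = -6, Δ₂ = 36, Δ₃ = -216.
The minors alternate sign starting negative (−, +, −), so H is negative definite: a local maximum.

local maximum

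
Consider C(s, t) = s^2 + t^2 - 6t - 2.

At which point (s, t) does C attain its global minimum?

(0, 3)

C(s,t) separates as P(s) + Q(t) − 2, so its minimum is min P + min Q − 2.
P'(s) = 2s vanishes at s ∈ {0}; Q'(t) = 2(t - 3) vanishes at t ∈ {3}.
Local minima of P (where P''>0): P(0)=0. Local minima of Q: Q(3)=-9.
So the global minimum of C is P(0) + Q(3) − 2 = 0 − 9 − 2 = -11, attained at (0, 3).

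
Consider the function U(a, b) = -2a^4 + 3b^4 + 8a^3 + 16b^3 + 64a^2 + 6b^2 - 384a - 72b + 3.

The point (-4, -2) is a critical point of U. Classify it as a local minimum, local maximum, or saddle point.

The mixed partial ∂²U/∂a∂b is 0, so the Hessian at any point is diag(U_aa, U_bb) = diag(8(-3a^2 + 6a + 16), 12(3b^2 + 8b + 1)).
At (-4, -2): H = diag(-448, -36).
Both eigenvalues are negative, so H is negative definite: a local maximum.

local maximum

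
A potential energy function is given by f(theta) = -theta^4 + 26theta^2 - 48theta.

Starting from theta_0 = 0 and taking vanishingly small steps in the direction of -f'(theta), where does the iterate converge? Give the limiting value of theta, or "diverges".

f'(theta) = -4(theta - 3)(theta - 1)(theta + 4), so f'(0) = -48.
Gradient descent moves in the -f' direction, i.e. theta is increasing.
The nearest critical point in that direction is theta = 1, where f'' = 40 > 0 (a local minimum). The iterate converges there.

1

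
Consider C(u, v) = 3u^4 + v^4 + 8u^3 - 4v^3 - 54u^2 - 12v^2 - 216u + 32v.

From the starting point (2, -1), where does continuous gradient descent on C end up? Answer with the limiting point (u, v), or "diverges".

(3, -2)

C is separable, so gradient descent decouples: u follows -∂C/∂u, v follows -∂C/∂v.
∂C/∂u = 12(u - 3)(u + 2)(u + 3); at u=2 this is -240, so u increases.
∂C/∂v = 4(v - 4)(v - 1)(v + 2); at v=-1 this is 40, so v decreases.
u converges to its nearest critical value 3 (a local min of the u-part); v converges to -2. The iterate converges to (3, -2).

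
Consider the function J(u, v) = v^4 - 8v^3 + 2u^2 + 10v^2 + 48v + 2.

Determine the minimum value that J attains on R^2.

-27

J(u,v) separates as P(u) + Q(v) + 2, so its minimum is min P + min Q + 2.
P'(u) = 4u vanishes at u ∈ {0}; Q'(v) = 4(v - 4)(v - 3)(v + 1) vanishes at v ∈ {-1, 3, 4}.
Local minima of P (where P''>0): P(0)=0. Local minima of Q: Q(-1)=-29, Q(4)=96.
So the global minimum of J is P(0) + Q(-1) + 2 = 0 − 29 + 2 = -27, attained at (0, -1).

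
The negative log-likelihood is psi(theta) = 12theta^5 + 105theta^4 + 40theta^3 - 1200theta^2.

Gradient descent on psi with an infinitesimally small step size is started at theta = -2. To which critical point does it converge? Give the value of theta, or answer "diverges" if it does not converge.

psi'(theta) = 60theta(theta - 2)(theta + 4)(theta + 5), so psi'(-2) = 2880.
Gradient descent moves in the -psi' direction, i.e. theta is decreasing.
The nearest critical point in that direction is theta = -4, where psi'' = 1440 > 0 (a local minimum). The iterate converges there.

-4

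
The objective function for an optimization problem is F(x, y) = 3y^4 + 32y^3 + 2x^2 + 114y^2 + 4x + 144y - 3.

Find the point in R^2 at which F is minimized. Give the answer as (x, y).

F(x,y) separates as P(x) + Q(y) − 3, so its minimum is min P + min Q − 3.
P'(x) = 4x + 4 vanishes at x ∈ {-1}; Q'(y) = 12(y + 1)(y + 3)(y + 4) vanishes at y ∈ {-4, -3, -1}.
Local minima of P (where P''>0): P(-1)=-2. Local minima of Q: Q(-4)=-32, Q(-1)=-59.
So the global minimum of F is P(-1) + Q(-1) − 3 = -2 − 59 − 3 = -64, attained at (-1, -1).

(-1, -1)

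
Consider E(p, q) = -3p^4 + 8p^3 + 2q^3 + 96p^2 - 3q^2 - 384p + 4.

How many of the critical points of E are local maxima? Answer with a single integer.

2

E separates as a function of p plus a function of q, so ∇E=0 decouples.
∂E/∂p = -12(p - 4)(p - 2)(p + 4) = 0 at p ∈ {-4, 2, 4}; ∂E/∂q = 6q(q - 1) = 0 at q ∈ {0, 1}.
The Hessian is diagonal: diag(E_pp, E_qq). Second derivatives: E_pp(-4)=-576, E_pp(2)=144, E_pp(4)=-192; E_qq(0)=-6, E_qq(1)=6.
Local maxima occur where both diagonal entries negative: (-4, 0), (4, 0). Count: 2.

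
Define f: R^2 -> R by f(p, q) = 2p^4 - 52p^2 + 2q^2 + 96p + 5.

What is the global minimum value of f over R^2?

f(p,q) separates as A(p) + B(q) + 5, so its minimum is min A + min B + 5.
A'(p) = 8(p - 3)(p - 1)(p + 4) vanishes at p ∈ {-4, 1, 3}; B'(q) = 4q vanishes at q ∈ {0}.
Local minima of A (where A''>0): A(-4)=-704, A(3)=-18. Local minima of B: B(0)=0.
So the global minimum of f is A(-4) + B(0) + 5 = -704 + 0 + 5 = -699, attained at (-4, 0).

-699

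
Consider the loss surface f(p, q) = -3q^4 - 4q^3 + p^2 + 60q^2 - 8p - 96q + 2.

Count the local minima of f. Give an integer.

f separates as a function of p plus a function of q, so ∇f=0 decouples.
∂f/∂p = 2(p - 4) = 0 at p ∈ {4}; ∂f/∂q = -12(q - 2)(q - 1)(q + 4) = 0 at q ∈ {-4, 1, 2}.
The Hessian is diagonal: diag(f_pp, f_qq). Second derivatives: f_pp(4)=2; f_qq(-4)=-360, f_qq(1)=60, f_qq(2)=-72.
Local minima occur where both diagonal entries positive: (4, 1). Count: 1.

1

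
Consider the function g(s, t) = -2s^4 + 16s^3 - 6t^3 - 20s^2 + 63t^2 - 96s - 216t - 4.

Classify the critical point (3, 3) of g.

The mixed partial ∂²g/∂s∂t is 0, so the Hessian at any point is diag(g_ss, g_tt) = diag(8(-3s^2 + 12s - 5), 18(-2t + 7)).
At (3, 3): H = diag(32, 18).
Both eigenvalues are positive, so H is positive definite: a local minimum.

local minimum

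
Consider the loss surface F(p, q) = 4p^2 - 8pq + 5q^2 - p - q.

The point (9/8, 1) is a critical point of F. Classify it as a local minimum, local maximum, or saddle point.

The Hessian of F is constant: H = [[8, -8], [-8, 10]].
det(H) = 8·10 − (-8)² = 16.
det(H) > 0 and tr(H) = 18 > 0, so H is positive definite and the point is a local minimum.

local minimum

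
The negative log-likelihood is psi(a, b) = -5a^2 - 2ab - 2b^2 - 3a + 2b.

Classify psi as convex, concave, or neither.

concave

psi is quadratic, so its Hessian is the constant matrix H = [[-10, -2], [-2, -4]].
det(H) = 36, tr(H) = -14.
det(H) > 0 and tr(H) < 0, so H is negative definite everywhere: concave.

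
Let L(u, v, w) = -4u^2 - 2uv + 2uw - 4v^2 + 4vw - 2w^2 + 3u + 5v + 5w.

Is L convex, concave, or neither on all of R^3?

concave

L is quadratic, so its Hessian is the constant matrix H = [[-8, -2, 2], [-2, -8, 4], [2, 4, -4]].
Leading principal minors: -8, 60, -112.
Signs alternate −, +, − ⇒ H ≺ 0 ⇒ concave.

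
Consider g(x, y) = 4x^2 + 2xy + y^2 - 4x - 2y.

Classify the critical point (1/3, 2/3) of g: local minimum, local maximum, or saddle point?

local minimum

The Hessian of g is constant: H = [[8, 2], [2, 2]].
det(H) = 8·2 − 2² = 12.
det(H) > 0 and tr(H) = 10 > 0, so H is positive definite and the point is a local minimum.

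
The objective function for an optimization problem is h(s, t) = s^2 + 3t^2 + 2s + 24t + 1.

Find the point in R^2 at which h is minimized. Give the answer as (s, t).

(-1, -4)

h(s,t) separates as P(s) + Q(t) + 1, so its minimum is min P + min Q + 1.
P'(s) = 2s + 2 vanishes at s ∈ {-1}; Q'(t) = 6(t + 4) vanishes at t ∈ {-4}.
Local minima of P (where P''>0): P(-1)=-1. Local minima of Q: Q(-4)=-48.
So the global minimum of h is P(-1) + Q(-4) + 1 = -1 − 48 + 1 = -48, attained at (-1, -4).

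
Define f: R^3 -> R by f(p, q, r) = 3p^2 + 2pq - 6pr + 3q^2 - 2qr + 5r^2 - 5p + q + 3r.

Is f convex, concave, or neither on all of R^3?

f is quadratic, so its Hessian is the constant matrix H = [[6, 2, -6], [2, 6, -2], [-6, -2, 10]].
Leading principal minors: 6, 32, 128.
All positive ⇒ H ≻ 0 ⇒ convex.

convex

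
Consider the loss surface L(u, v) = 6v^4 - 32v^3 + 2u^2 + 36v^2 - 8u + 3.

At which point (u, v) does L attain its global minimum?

(2, 3)

L(u,v) separates as P(u) + Q(v) + 3, so its minimum is min P + min Q + 3.
P'(u) = 4u - 8 vanishes at u ∈ {2}; Q'(v) = 24v(v - 3)(v - 1) vanishes at v ∈ {0, 1, 3}.
Local minima of P (where P''>0): P(2)=-8. Local minima of Q: Q(0)=0, Q(3)=-54.
So the global minimum of L is P(2) + Q(3) + 3 = -8 − 54 + 3 = -59, attained at (2, 3).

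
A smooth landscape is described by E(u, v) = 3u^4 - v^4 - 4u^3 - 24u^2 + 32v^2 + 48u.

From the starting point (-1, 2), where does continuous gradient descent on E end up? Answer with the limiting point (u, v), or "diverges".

(-2, 0)

E is separable, so gradient descent decouples: u follows -∂E/∂u, v follows -∂E/∂v.
∂E/∂u = 12(u - 2)(u - 1)(u + 2); at u=-1 this is 72, so u decreases.
∂E/∂v = -4v(v - 4)(v + 4); at v=2 this is 96, so v decreases.
u converges to its nearest critical value -2 (a local min of the u-part); v converges to 0. The iterate converges to (-2, 0).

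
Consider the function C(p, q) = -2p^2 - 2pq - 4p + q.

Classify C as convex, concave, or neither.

neither

C is quadratic, so its Hessian is the constant matrix H = [[-4, -2], [-2, 0]].
det(H) = -4, tr(H) = -4.
det(H) < 0, so H is indefinite: neither convex nor concave.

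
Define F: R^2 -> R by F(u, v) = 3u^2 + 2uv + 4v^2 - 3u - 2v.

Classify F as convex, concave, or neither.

F is quadratic, so its Hessian is the constant matrix H = [[6, 2], [2, 8]].
det(H) = 44, tr(H) = 14.
det(H) > 0 and tr(H) > 0, so H is positive definite everywhere: convex.

convex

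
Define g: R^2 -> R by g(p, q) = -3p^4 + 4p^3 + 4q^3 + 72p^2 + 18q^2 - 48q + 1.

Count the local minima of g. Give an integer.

g separates as a function of p plus a function of q, so ∇g=0 decouples.
∂g/∂p = -12p(p - 4)(p + 3) = 0 at p ∈ {-3, 0, 4}; ∂g/∂q = 12(q - 1)(q + 4) = 0 at q ∈ {-4, 1}.
The Hessian is diagonal: diag(g_pp, g_qq). Second derivatives: g_pp(-3)=-252, g_pp(0)=144, g_pp(4)=-336; g_qq(-4)=-60, g_qq(1)=60.
Local minima occur where both diagonal entries positive: (0, 1). Count: 1.

1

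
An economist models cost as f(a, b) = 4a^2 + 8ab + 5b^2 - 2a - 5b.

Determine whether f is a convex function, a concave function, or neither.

f is quadratic, so its Hessian is the constant matrix H = [[8, 8], [8, 10]].
det(H) = 16, tr(H) = 18.
det(H) > 0 and tr(H) > 0, so H is positive definite everywhere: convex.

convex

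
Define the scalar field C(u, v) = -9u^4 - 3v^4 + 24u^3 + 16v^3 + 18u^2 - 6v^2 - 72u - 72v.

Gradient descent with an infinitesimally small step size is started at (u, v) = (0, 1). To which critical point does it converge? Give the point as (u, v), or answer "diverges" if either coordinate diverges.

C is separable, so gradient descent decouples: u follows -∂C/∂u, v follows -∂C/∂v.
∂C/∂u = -36(u - 2)(u - 1)(u + 1); at u=0 this is -72, so u increases.
∂C/∂v = -12(v - 3)(v - 2)(v + 1); at v=1 this is -48, so v increases.
u converges to its nearest critical value 1 (a local min of the u-part); v converges to 2. The iterate converges to (1, 2).

(1, 2)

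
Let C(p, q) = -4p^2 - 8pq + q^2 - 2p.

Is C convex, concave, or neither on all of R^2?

neither

C is quadratic, so its Hessian is the constant matrix H = [[-8, -8], [-8, 2]].
det(H) = -80, tr(H) = -6.
det(H) < 0, so H is indefinite: neither convex nor concave.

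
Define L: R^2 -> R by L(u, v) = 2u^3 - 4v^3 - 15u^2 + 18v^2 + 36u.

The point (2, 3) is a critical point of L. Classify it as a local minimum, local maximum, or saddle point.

local maximum

The mixed partial ∂²L/∂u∂v is 0, so the Hessian at any point is diag(L_uu, L_vv) = diag(6(2u - 5), 12(-2v + 3)).
At (2, 3): H = diag(-6, -36).
Both eigenvalues are negative, so H is negative definite: a local maximum.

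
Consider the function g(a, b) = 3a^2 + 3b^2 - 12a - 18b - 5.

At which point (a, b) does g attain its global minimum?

(2, 3)

g(a,b) separates as P(a) + Q(b) − 5, so its minimum is min P + min Q − 5.
P'(a) = 6a - 12 vanishes at a ∈ {2}; Q'(b) = 6b - 18 vanishes at b ∈ {3}.
Local minima of P (where P''>0): P(2)=-12. Local minima of Q: Q(3)=-27.
So the global minimum of g is P(2) + Q(3) − 5 = -12 − 27 − 5 = -44, attained at (2, 3).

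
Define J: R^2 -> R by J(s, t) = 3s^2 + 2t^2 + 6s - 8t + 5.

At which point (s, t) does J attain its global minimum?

J(s,t) separates as P(s) + Q(t) + 5, so its minimum is min P + min Q + 5.
P'(s) = 6s + 6 vanishes at s ∈ {-1}; Q'(t) = 4(t - 2) vanishes at t ∈ {2}.
Local minima of P (where P''>0): P(-1)=-3. Local minima of Q: Q(2)=-8.
So the global minimum of J is P(-1) + Q(2) + 5 = -3 − 8 + 5 = -6, attained at (-1, 2).

(-1, 2)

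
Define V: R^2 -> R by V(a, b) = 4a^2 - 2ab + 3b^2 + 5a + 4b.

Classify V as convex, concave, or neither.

convex

V is quadratic, so its Hessian is the constant matrix H = [[8, -2], [-2, 6]].
det(H) = 44, tr(H) = 14.
det(H) > 0 and tr(H) > 0, so H is positive definite everywhere: convex.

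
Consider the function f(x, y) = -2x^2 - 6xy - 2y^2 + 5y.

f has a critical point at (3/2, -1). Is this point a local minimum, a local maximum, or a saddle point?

The Hessian of f is constant: H = [[-4, -6], [-6, -4]].
det(H) = (-4)·(-4) − (-6)² = -20.
Since det(H) < 0, H is indefinite and the critical point is a saddle point.

saddle point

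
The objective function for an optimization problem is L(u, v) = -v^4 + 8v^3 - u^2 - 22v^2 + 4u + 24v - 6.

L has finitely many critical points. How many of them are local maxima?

2

L separates as a function of u plus a function of v, so ∇L=0 decouples.
∂L/∂u = -2(u - 2) = 0 at u ∈ {2}; ∂L/∂v = -4(v - 3)(v - 2)(v - 1) = 0 at v ∈ {1, 2, 3}.
The Hessian is diagonal: diag(L_uu, L_vv). Second derivatives: L_uu(2)=-2; L_vv(1)=-8, L_vv(2)=4, L_vv(3)=-8.
Local maxima occur where both diagonal entries negative: (2, 1), (2, 3). Count: 2.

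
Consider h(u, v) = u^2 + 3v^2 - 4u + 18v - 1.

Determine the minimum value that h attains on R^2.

-32

h(u,v) separates as P(u) + Q(v) − 1, so its minimum is min P + min Q − 1.
P'(u) = 2u - 4 vanishes at u ∈ {2}; Q'(v) = 6v + 18 vanishes at v ∈ {-3}.
Local minima of P (where P''>0): P(2)=-4. Local minima of Q: Q(-3)=-27.
So the global minimum of h is P(2) + Q(-3) − 1 = -4 − 27 − 1 = -32, attained at (2, -3).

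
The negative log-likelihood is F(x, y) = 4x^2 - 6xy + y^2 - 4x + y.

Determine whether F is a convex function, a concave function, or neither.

F is quadratic, so its Hessian is the constant matrix H = [[8, -6], [-6, 2]].
det(H) = -20, tr(H) = 10.
det(H) < 0, so H is indefinite: neither convex nor concave.

neither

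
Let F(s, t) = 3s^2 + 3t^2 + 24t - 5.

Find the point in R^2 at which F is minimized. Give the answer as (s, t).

(0, -4)

F(s,t) separates as P(s) + Q(t) − 5, so its minimum is min P + min Q − 5.
P'(s) = 6s vanishes at s ∈ {0}; Q'(t) = 6(t + 4) vanishes at t ∈ {-4}.
Local minima of P (where P''>0): P(0)=0. Local minima of Q: Q(-4)=-48.
So the global minimum of F is P(0) + Q(-4) − 5 = 0 − 48 − 5 = -53, attained at (0, -4).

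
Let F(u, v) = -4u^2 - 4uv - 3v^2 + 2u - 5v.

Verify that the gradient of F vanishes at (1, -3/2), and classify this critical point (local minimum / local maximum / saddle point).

local maximum

∇F = (-8u - 4v + 2, -4u - 6v - 5); substituting (1, -3/2) gives ∇F = (0, 0), so (1, -3/2) is indeed a critical point.
The Hessian of F is constant: H = [[-8, -4], [-4, -6]].
det(H) = (-8)·(-6) − (-4)² = 32.
det(H) > 0 and tr(H) = -14 < 0, so H is negative definite and the point is a local maximum.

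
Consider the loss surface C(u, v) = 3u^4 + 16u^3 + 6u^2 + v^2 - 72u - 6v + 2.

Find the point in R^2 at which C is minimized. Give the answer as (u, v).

(1, 3)

C(u,v) separates as P(u) + Q(v) + 2, so its minimum is min P + min Q + 2.
P'(u) = 12(u - 1)(u + 2)(u + 3) vanishes at u ∈ {-3, -2, 1}; Q'(v) = 2v - 6 vanishes at v ∈ {3}.
Local minima of P (where P''>0): P(-3)=81, P(1)=-47. Local minima of Q: Q(3)=-9.
So the global minimum of C is P(1) + Q(3) + 2 = -47 − 9 + 2 = -54, attained at (1, 3).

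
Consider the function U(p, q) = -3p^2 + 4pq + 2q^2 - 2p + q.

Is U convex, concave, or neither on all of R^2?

U is quadratic, so its Hessian is the constant matrix H = [[-6, 4], [4, 4]].
det(H) = -40, tr(H) = -2.
det(H) < 0, so H is indefinite: neither convex nor concave.

neither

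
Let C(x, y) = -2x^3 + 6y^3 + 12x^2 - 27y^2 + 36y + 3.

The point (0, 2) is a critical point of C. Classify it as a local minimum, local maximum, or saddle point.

local minimum

The mixed partial ∂²C/∂x∂y is 0, so the Hessian at any point is diag(C_xx, C_yy) = diag(12(-x + 2), 18(2y - 3)).
At (0, 2): H = diag(24, 18).
Both eigenvalues are positive, so H is positive definite: a local minimum.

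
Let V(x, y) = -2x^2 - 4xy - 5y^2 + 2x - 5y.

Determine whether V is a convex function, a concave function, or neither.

concave

V is quadratic, so its Hessian is the constant matrix H = [[-4, -4], [-4, -10]].
det(H) = 24, tr(H) = -14.
det(H) > 0 and tr(H) < 0, so H is negative definite everywhere: concave.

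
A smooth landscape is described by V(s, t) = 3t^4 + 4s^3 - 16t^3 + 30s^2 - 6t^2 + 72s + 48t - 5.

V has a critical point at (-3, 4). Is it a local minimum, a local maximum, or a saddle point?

saddle point

The mixed partial ∂²V/∂s∂t is 0, so the Hessian at any point is diag(V_ss, V_tt) = diag(12(2s + 5), 12(3t^2 - 8t - 1)).
At (-3, 4): H = diag(-12, 180).
The eigenvalues have opposite signs, so H is indefinite: a saddle point.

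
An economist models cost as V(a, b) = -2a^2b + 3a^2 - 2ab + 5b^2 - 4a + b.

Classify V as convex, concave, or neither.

neither

The term -2a^2b is cubic, so the Hessian is not constant.
∂²V/∂a² = -4b + 6, which takes both signs as b varies (negative for sufficiently large b). A diagonal entry of the Hessian changing sign means the Hessian is neither positive- nor negative-semidefinite on all of R^2.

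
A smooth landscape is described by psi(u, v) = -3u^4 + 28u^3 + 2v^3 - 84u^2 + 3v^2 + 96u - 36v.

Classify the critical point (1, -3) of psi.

local maximum

The mixed partial ∂²psi/∂u∂v is 0, so the Hessian at any point is diag(psi_uu, psi_vv) = diag(12(-3u^2 + 14u - 14), 6(2v + 1)).
At (1, -3): H = diag(-36, -30).
Both eigenvalues are negative, so H is negative definite: a local maximum.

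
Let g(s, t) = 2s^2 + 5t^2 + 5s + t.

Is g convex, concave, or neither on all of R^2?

convex

g is quadratic, so its Hessian is the constant matrix H = [[4, 0], [0, 10]].
det(H) = 40, tr(H) = 14.
det(H) > 0 and tr(H) > 0, so H is positive definite everywhere: convex.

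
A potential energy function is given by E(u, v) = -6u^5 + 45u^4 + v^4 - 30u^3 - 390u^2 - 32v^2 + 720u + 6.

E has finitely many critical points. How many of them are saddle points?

6

E separates as a function of u plus a function of v, so ∇E=0 decouples.
∂E/∂u = -30(u - 4)(u - 3)(u - 1)(u + 2) = 0 at u ∈ {-2, 1, 3, 4}; ∂E/∂v = 4v(v - 4)(v + 4) = 0 at v ∈ {-4, 0, 4}.
The Hessian is diagonal: diag(E_uu, E_vv). Second derivatives: E_uu(-2)=2700, E_uu(1)=-540, E_uu(3)=300, E_uu(4)=-540; E_vv(-4)=128, E_vv(0)=-64, E_vv(4)=128.
Saddle points occur where the two diagonal entries have opposite signs: (-2, 0), (1, -4), (1, 4), (3, 0), (4, -4), (4, 4). Count: 6.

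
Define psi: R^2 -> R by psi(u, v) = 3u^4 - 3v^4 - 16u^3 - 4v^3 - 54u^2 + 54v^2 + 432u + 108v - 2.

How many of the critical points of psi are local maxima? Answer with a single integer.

2

psi separates as a function of u plus a function of v, so ∇psi=0 decouples.
∂psi/∂u = 12(u - 4)(u - 3)(u + 3) = 0 at u ∈ {-3, 3, 4}; ∂psi/∂v = -12(v - 3)(v + 1)(v + 3) = 0 at v ∈ {-3, -1, 3}.
The Hessian is diagonal: diag(psi_uu, psi_vv). Second derivatives: psi_uu(-3)=504, psi_uu(3)=-72, psi_uu(4)=84; psi_vv(-3)=-144, psi_vv(-1)=96, psi_vv(3)=-288.
Local maxima occur where both diagonal entries negative: (3, -3), (3, 3). Count: 2.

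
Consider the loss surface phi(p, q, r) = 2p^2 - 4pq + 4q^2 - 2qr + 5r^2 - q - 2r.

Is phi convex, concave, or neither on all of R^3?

phi is quadratic, so its Hessian is the constant matrix H = [[4, -4, 0], [-4, 8, -2], [0, -2, 10]].
Leading principal minors: 4, 16, 144.
All positive ⇒ H ≻ 0 ⇒ convex.

convex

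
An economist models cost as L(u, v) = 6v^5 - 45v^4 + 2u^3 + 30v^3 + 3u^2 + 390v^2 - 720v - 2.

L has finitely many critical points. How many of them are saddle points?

L separates as a function of u plus a function of v, so ∇L=0 decouples.
∂L/∂u = 6u(u + 1) = 0 at u ∈ {-1, 0}; ∂L/∂v = 30(v - 4)(v - 3)(v - 1)(v + 2) = 0 at v ∈ {-2, 1, 3, 4}.
The Hessian is diagonal: diag(L_uu, L_vv). Second derivatives: L_uu(-1)=-6, L_uu(0)=6; L_vv(-2)=-2700, L_vv(1)=540, L_vv(3)=-300, L_vv(4)=540.
Saddle points occur where the two diagonal entries have opposite signs: (-1, 1), (-1, 4), (0, -2), (0, 3). Count: 4.

4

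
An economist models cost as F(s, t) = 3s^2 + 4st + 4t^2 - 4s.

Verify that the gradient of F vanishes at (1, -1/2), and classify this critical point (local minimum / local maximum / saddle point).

local minimum

∇F = (6s + 4t - 4, 4s + 8t); substituting (1, -1/2) gives ∇F = (0, 0), so (1, -1/2) is indeed a critical point.
The Hessian of F is constant: H = [[6, 4], [4, 8]].
det(H) = 6·8 − 4² = 32.
det(H) > 0 and tr(H) = 14 > 0, so H is positive definite and the point is a local minimum.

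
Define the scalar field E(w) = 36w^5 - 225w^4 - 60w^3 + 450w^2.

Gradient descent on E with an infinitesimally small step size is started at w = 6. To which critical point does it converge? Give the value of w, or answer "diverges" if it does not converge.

E'(w) = 180w(w - 5)(w - 1)(w + 1), so E'(6) = 37800.
Gradient descent moves in the -E' direction, i.e. w is decreasing.
The nearest critical point in that direction is w = 5, where E'' = 21600 > 0 (a local minimum). The iterate converges there.

5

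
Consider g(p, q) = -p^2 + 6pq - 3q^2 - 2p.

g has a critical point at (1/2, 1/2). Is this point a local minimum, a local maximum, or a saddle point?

saddle point

The Hessian of g is constant: H = [[-2, 6], [6, -6]].
det(H) = (-2)·(-6) − 6² = -24.
Since det(H) < 0, H is indefinite and the critical point is a saddle point.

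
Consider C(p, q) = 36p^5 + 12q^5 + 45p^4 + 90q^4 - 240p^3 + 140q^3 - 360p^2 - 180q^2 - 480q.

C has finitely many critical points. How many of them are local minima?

4

C separates as a function of p plus a function of q, so ∇C=0 decouples.
∂C/∂p = 180p(p - 2)(p + 1)(p + 2) = 0 at p ∈ {-2, -1, 0, 2}; ∂C/∂q = 60(q - 1)(q + 1)(q + 2)(q + 4) = 0 at q ∈ {-4, -2, -1, 1}.
The Hessian is diagonal: diag(C_pp, C_qq). Second derivatives: C_pp(-2)=-1440, C_pp(-1)=540, C_pp(0)=-720, C_pp(2)=4320; C_qq(-4)=-1800, C_qq(-2)=360, C_qq(-1)=-360, C_qq(1)=1800.
Local minima occur where both diagonal entries positive: (-1, -2), (-1, 1), (2, -2), (2, 1). Count: 4.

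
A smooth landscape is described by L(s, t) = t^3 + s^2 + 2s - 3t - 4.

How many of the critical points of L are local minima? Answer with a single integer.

L separates as a function of s plus a function of t, so ∇L=0 decouples.
∂L/∂s = 2(s + 1) = 0 at s ∈ {-1}; ∂L/∂t = 3(t - 1)(t + 1) = 0 at t ∈ {-1, 1}.
The Hessian is diagonal: diag(L_ss, L_tt). Second derivatives: L_ss(-1)=2; L_tt(-1)=-6, L_tt(1)=6.
Local minima occur where both diagonal entries positive: (-1, 1). Count: 1.

1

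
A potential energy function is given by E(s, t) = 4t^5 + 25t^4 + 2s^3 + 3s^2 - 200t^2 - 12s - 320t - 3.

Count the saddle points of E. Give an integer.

E separates as a function of s plus a function of t, so ∇E=0 decouples.
∂E/∂s = 6(s - 1)(s + 2) = 0 at s ∈ {-2, 1}; ∂E/∂t = 20(t - 2)(t + 1)(t + 2)(t + 4) = 0 at t ∈ {-4, -2, -1, 2}.
The Hessian is diagonal: diag(E_ss, E_tt). Second derivatives: E_ss(-2)=-18, E_ss(1)=18; E_tt(-4)=-720, E_tt(-2)=160, E_tt(-1)=-180, E_tt(2)=1440.
Saddle points occur where the two diagonal entries have opposite signs: (-2, -2), (-2, 2), (1, -4), (1, -1). Count: 4.

4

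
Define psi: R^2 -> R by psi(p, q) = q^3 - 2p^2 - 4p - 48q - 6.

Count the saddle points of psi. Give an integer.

1

psi separates as a function of p plus a function of q, so ∇psi=0 decouples.
∂psi/∂p = -4(p + 1) = 0 at p ∈ {-1}; ∂psi/∂q = 3(q - 4)(q + 4) = 0 at q ∈ {-4, 4}.
The Hessian is diagonal: diag(psi_pp, psi_qq). Second derivatives: psi_pp(-1)=-4; psi_qq(-4)=-24, psi_qq(4)=24.
Saddle points occur where the two diagonal entries have opposite signs: (-1, 4). Count: 1.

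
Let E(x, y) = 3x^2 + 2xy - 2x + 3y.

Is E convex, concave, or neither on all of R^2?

neither

E is quadratic, so its Hessian is the constant matrix H = [[6, 2], [2, 0]].
det(H) = -4, tr(H) = 6.
det(H) < 0, so H is indefinite: neither convex nor concave.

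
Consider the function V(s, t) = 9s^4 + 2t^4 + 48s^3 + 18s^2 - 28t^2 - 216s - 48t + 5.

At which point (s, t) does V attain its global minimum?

(1, 3)

V(s,t) separates as P(s) + Q(t) + 5, so its minimum is min P + min Q + 5.
P'(s) = 36(s - 1)(s + 2)(s + 3) vanishes at s ∈ {-3, -2, 1}; Q'(t) = 8(t - 3)(t + 1)(t + 2) vanishes at t ∈ {-2, -1, 3}.
Local minima of P (where P''>0): P(-3)=243, P(1)=-141. Local minima of Q: Q(-2)=16, Q(3)=-234.
So the global minimum of V is P(1) + Q(3) + 5 = -141 − 234 + 5 = -370, attained at (1, 3).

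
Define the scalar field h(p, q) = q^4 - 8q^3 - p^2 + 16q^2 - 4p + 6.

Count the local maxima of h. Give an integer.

h separates as a function of p plus a function of q, so ∇h=0 decouples.
∂h/∂p = -2(p + 2) = 0 at p ∈ {-2}; ∂h/∂q = 4q(q - 4)(q - 2) = 0 at q ∈ {0, 2, 4}.
The Hessian is diagonal: diag(h_pp, h_qq). Second derivatives: h_pp(-2)=-2; h_qq(0)=32, h_qq(2)=-16, h_qq(4)=32.
Local maxima occur where both diagonal entries negative: (-2, 2). Count: 1.

1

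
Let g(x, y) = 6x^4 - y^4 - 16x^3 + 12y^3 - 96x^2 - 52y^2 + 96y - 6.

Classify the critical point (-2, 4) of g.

The mixed partial ∂²g/∂x∂y is 0, so the Hessian at any point is diag(g_xx, g_yy) = diag(24(3x^2 - 4x - 8), 4(-3y^2 + 18y - 26)).
At (-2, 4): H = diag(288, -8).
The eigenvalues have opposite signs, so H is indefinite: a saddle point.

saddle point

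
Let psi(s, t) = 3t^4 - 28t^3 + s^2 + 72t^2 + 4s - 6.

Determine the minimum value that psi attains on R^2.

-10

psi(s,t) separates as P(s) + Q(t) − 6, so its minimum is min P + min Q − 6.
P'(s) = 2s + 4 vanishes at s ∈ {-2}; Q'(t) = 12t(t - 4)(t - 3) vanishes at t ∈ {0, 3, 4}.
Local minima of P (where P''>0): P(-2)=-4. Local minima of Q: Q(0)=0, Q(4)=128.
So the global minimum of psi is P(-2) + Q(0) − 6 = -4 + 0 − 6 = -10, attained at (-2, 0).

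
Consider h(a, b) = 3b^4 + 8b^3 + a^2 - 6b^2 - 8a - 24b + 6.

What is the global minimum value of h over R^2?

h(a,b) separates as P(a) + Q(b) + 6, so its minimum is min P + min Q + 6.
P'(a) = 2a - 8 vanishes at a ∈ {4}; Q'(b) = 12(b - 1)(b + 1)(b + 2) vanishes at b ∈ {-2, -1, 1}.
Local minima of P (where P''>0): P(4)=-16. Local minima of Q: Q(-2)=8, Q(1)=-19.
So the global minimum of h is P(4) + Q(1) + 6 = -16 − 19 + 6 = -29, attained at (4, 1).

-29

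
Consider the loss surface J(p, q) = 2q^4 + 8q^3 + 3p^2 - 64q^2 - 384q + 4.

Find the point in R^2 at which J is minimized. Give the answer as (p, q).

J(p,q) separates as A(p) + B(q) + 4, so its minimum is min A + min B + 4.
A'(p) = 6p vanishes at p ∈ {0}; B'(q) = 8(q - 4)(q + 3)(q + 4) vanishes at q ∈ {-4, -3, 4}.
Local minima of A (where A''>0): A(0)=0. Local minima of B: B(-4)=512, B(4)=-1536.
So the global minimum of J is A(0) + B(4) + 4 = 0 − 1536 + 4 = -1532, attained at (0, 4).

(0, 4)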